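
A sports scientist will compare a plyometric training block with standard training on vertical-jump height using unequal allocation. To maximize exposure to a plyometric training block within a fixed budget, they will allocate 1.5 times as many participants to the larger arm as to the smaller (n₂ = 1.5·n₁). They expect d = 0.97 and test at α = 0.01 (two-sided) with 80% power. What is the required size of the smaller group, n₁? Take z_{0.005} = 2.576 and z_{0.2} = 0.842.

With allocation ratio k = n₂/n₁ = 1.5, Var(x̄₁−x̄₂) = σ²(1/n₁ + 1/(k·n₁)) = σ²·(k+1)/(k·n₁).
So n₁ = (1 + 1/k)·((z_{α/2} + z_β)/d)² = 1.667 × (3.418/0.97)².
n₁ = 1.667 × 12.42 = 20.7.
Round up: n₁ = 21, giving n₂ = ⌈1.5 × 21⌉ = ⌈31.5⌉ = 32.

n₁ = 21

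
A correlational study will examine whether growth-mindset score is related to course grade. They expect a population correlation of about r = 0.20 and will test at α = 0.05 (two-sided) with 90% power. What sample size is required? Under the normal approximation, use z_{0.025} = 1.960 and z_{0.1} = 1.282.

Fisher's z: C = ½·ln((1+r)/(1−r)) = ½·ln(1.5000) = 0.2027.
n = ((z_{α/2} + z_β)/C)² + 3.
(1.960 + 1.282) / 0.2027 = 3.242 / 0.2027 = 15.994.
n = 15.994² + 3 = 255.81 + 3 = 258.8.
Round up.

n = 259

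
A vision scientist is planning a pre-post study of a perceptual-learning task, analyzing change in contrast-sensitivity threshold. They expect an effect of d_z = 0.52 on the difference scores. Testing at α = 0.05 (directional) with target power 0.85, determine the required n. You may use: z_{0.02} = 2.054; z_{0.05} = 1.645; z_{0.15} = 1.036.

For a paired (one-sample on differences) test: n = ((z_{α} + z_β) / d)².
z_{α} + z_β = 1.645 + 1.036 = 2.681.
n = (2.681 / 0.52)² = 5.156² = 26.58.
Round up.

n = 27 pairs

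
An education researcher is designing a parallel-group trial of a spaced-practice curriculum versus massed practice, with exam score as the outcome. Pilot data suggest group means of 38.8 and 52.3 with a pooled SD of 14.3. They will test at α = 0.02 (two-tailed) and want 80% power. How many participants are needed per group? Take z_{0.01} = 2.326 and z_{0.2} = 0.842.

n = 23 per group

Cohen's d = |M₁ − M₂| / SD_pooled = |38.8 − 52.3| / 14.3 = 13.5 / 14.3 = 0.944.
For two independent groups with equal n: n = 2·((z_{α/2} + z_β) / d)².
z_{α/2} + z_β = 2.326 + 0.842 = 3.168.
n = 2 × (3.168 / 0.944)² = 2 × 3.356² = 2 × 11.26 = 22.5.
Round up to the next whole participant.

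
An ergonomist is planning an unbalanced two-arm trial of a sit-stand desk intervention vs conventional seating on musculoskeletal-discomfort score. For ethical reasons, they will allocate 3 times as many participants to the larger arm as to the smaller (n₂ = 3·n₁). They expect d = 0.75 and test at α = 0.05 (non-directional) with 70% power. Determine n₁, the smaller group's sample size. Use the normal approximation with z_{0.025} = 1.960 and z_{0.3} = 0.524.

With allocation ratio k = n₂/n₁ = 3, Var(x̄₁−x̄₂) = σ²(1/n₁ + 1/(k·n₁)) = σ²·(k+1)/(k·n₁).
So n₁ = (1 + 1/k)·((z_{α/2} + z_β)/d)² = 1.333 × (2.484/0.75)².
n₁ = 1.333 × 10.97 = 14.6.
Round up: n₁ = 15, giving n₂ = 3 × 15 = 45.

n₁ = 15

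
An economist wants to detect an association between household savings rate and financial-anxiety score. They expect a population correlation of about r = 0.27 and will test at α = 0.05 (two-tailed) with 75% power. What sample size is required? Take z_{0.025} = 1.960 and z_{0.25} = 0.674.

n = 94

Fisher's z: C = ½·ln((1+r)/(1−r)) = ½·ln(1.7397) = 0.2769.
n = ((z_{α/2} + z_β)/C)² + 3.
(1.960 + 0.674) / 0.2769 = 2.634 / 0.2769 = 9.512.
n = 9.512² + 3 = 90.49 + 3 = 93.5.
Round up.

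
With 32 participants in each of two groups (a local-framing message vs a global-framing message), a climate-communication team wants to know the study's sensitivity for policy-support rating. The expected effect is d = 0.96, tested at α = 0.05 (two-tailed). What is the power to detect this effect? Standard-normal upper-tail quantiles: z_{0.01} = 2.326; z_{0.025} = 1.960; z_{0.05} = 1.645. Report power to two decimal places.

For two equal groups, power = Φ(d·√(n/2) − z_{α/2}).
d·√(n/2) = 0.96 × √(32/2) = 0.96 × 4.000 = 3.840.
z_β = 3.840 − 1.960 = 1.880.
Power = Φ(1.880) = 0.970.

power ≈ 0.97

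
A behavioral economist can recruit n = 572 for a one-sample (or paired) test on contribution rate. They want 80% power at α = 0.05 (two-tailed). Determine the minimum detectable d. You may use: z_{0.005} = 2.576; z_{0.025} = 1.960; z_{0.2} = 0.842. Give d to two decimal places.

d_min ≈ 0.12

For a single sample (or paired design) of n = 572: d_min = (z_{α/2} + z_β)/√n.
z-sum = 1.960 + 0.842 = 2.802.
d_min = 2.802 / √572 = 2.802 / 23.917 = 0.117.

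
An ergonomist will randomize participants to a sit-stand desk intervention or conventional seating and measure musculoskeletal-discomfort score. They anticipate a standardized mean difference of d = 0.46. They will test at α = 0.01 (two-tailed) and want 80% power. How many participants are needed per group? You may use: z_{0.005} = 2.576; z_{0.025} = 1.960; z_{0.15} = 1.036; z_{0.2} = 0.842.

n = 111 per group

For two independent groups with equal n: n = 2·((z_{α/2} + z_β) / d)².
z_{α/2} + z_β = 2.576 + 0.842 = 3.418.
n = 2 × (3.418 / 0.46)² = 2 × 7.430² = 2 × 55.21 = 110.4.
Round up to the next whole participant.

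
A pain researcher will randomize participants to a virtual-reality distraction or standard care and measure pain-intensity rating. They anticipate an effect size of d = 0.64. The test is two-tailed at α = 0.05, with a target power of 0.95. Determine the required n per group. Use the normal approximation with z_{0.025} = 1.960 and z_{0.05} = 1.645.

n = 64 per group

For two independent groups with equal n: n = 2·((z_{α/2} + z_β) / d)².
z_{α/2} + z_β = 1.960 + 1.645 = 3.605.
n = 2 × (3.605 / 0.64)² = 2 × 5.633² = 2 × 31.73 = 63.5.
Round up to the next whole participant.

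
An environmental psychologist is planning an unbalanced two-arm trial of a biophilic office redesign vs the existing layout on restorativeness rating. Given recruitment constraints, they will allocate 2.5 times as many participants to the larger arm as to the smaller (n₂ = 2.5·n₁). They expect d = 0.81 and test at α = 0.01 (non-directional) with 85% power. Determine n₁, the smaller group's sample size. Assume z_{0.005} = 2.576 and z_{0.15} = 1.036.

n₁ = 28

With allocation ratio k = n₂/n₁ = 2.5, Var(x̄₁−x̄₂) = σ²(1/n₁ + 1/(k·n₁)) = σ²·(k+1)/(k·n₁).
So n₁ = (1 + 1/k)·((z_{α/2} + z_β)/d)² = 1.400 × (3.612/0.81)².
n₁ = 1.400 × 19.88 = 27.8.
Round up: n₁ = 28, giving n₂ = 2.5 × 28 = 70.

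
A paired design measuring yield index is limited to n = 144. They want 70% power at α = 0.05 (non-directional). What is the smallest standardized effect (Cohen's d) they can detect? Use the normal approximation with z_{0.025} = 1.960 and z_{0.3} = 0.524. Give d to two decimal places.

For a single sample (or paired design) of n = 144: d_min = (z_{α/2} + z_β)/√n.
z-sum = 1.960 + 0.524 = 2.484.
d_min = 2.484 / √144 = 2.484 / 12.000 = 0.207.

d_min ≈ 0.21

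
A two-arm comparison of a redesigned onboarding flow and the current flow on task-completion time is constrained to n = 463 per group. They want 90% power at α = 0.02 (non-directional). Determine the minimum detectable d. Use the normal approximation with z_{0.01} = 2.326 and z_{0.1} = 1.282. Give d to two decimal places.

d_min ≈ 0.24

For two independent groups of n = 463 each: d_min = (z_{α/2} + z_β)·√(2/n).
z-sum = 2.326 + 1.282 = 3.608.
d_min = 3.608 × √(2/463) = 3.608 × 0.0657 = 0.237.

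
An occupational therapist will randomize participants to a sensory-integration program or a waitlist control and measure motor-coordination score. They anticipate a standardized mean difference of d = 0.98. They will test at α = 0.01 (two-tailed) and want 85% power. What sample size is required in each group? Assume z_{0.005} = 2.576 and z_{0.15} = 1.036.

n = 28 per group

For two independent groups with equal n: n = 2·((z_{α/2} + z_β) / d)².
z_{α/2} + z_β = 2.576 + 1.036 = 3.612.
n = 2 × (3.612 / 0.98)² = 2 × 3.686² = 2 × 13.58 = 27.2.
Round up to the next whole participant.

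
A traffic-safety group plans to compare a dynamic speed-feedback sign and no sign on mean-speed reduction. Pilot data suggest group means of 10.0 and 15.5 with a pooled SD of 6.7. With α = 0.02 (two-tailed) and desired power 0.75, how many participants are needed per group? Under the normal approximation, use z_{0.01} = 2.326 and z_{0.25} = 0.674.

n = 27 per group

Cohen's d = |M₁ − M₂| / SD_pooled = |10.0 − 15.5| / 6.7 = 5.5 / 6.7 = 0.821.
For two independent groups with equal n: n = 2·((z_{α/2} + z_β) / d)².
z_{α/2} + z_β = 2.326 + 0.674 = 3.000.
n = 2 × (3.000 / 0.821)² = 2 × 3.654² = 2 × 13.35 = 26.7.
Round up to the next whole participant.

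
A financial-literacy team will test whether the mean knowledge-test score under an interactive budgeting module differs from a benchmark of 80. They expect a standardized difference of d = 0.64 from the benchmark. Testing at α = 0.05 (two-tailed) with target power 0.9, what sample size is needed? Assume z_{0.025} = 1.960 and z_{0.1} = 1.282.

n = 26

For a one-sample test: n = ((z_{α/2} + z_β) / d)².
z_{α/2} + z_β = 1.960 + 1.282 = 3.242.
n = (3.242 / 0.64)² = 5.066² = 25.66.
Round up.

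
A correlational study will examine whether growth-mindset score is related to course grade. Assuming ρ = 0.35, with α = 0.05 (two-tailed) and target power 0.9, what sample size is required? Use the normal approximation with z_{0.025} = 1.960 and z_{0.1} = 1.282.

Fisher's z: C = ½·ln((1+r)/(1−r)) = ½·ln(2.0769) = 0.3654.
n = ((z_{α/2} + z_β)/C)² + 3.
(1.960 + 1.282) / 0.3654 = 3.242 / 0.3654 = 8.872.
n = 8.872² + 3 = 78.72 + 3 = 81.7.
Round up.

n = 82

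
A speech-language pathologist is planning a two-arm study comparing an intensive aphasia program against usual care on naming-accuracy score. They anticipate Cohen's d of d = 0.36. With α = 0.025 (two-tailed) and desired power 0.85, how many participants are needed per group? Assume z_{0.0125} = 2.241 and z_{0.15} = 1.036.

n = 166 per group

For two independent groups with equal n: n = 2·((z_{α/2} + z_β) / d)².
z_{α/2} + z_β = 2.241 + 1.036 = 3.277.
n = 2 × (3.277 / 0.36)² = 2 × 9.103² = 2 × 82.86 = 165.7.
Round up to the next whole participant.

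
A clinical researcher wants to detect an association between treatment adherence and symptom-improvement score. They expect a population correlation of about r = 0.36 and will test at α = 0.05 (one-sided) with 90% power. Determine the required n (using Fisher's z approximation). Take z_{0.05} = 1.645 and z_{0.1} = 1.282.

n = 64

Fisher's z: C = ½·ln((1+r)/(1−r)) = ½·ln(2.1250) = 0.3769.
n = ((z_{α} + z_β)/C)² + 3.
(1.645 + 1.282) / 0.3769 = 2.927 / 0.3769 = 7.766.
n = 7.766² + 3 = 60.31 + 3 = 63.3.
Round up.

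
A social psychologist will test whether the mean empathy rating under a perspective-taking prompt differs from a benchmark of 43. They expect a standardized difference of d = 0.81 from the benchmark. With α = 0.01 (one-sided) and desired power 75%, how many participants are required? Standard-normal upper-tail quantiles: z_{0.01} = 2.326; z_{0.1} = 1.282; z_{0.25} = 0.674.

n = 14

For a one-sample test: n = ((z_{α} + z_β) / d)².
z_{α} + z_β = 2.326 + 0.674 = 3.000.
n = (3.000 / 0.81)² = 3.704² = 13.72.
Round up.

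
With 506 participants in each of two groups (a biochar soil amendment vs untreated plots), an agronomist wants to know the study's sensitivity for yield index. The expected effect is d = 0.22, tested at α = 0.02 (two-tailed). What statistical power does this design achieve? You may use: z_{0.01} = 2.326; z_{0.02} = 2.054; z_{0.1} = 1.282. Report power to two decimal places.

power ≈ 0.88

For two equal groups, power = Φ(d·√(n/2) − z_{α/2}).
d·√(n/2) = 0.22 × √(506/2) = 0.22 × 15.906 = 3.499.
z_β = 3.499 − 2.326 = 1.173.
Power = Φ(1.173) = 0.880.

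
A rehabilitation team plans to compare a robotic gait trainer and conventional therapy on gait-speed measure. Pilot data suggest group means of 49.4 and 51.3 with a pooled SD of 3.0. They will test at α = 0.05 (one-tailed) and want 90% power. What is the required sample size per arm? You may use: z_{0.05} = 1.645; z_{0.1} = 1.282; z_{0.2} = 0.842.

Cohen's d = |M₁ − M₂| / SD_pooled = |49.4 − 51.3| / 3.0 = 1.9 / 3.0 = 0.633.
For two independent groups with equal n: n = 2·((z_{α} + z_β) / d)².
z_{α} + z_β = 1.645 + 1.282 = 2.927.
n = 2 × (2.927 / 0.633)² = 2 × 4.624² = 2 × 21.38 = 42.8.
Round up to the next whole participant.

n = 43 per group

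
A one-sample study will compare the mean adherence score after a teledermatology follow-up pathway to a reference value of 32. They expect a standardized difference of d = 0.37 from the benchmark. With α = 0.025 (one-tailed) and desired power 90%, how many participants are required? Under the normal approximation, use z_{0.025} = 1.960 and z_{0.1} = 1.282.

n = 77

For a one-sample test: n = ((z_{α} + z_β) / d)².
z_{α} + z_β = 1.960 + 1.282 = 3.242.
n = (3.242 / 0.37)² = 8.762² = 76.78.
Round up.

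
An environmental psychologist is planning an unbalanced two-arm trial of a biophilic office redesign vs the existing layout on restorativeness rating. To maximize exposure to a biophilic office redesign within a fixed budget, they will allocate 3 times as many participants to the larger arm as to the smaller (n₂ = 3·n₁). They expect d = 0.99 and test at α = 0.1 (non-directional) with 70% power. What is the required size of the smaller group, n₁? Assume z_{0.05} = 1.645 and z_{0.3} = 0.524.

n₁ = 7

With allocation ratio k = n₂/n₁ = 3, Var(x̄₁−x̄₂) = σ²(1/n₁ + 1/(k·n₁)) = σ²·(k+1)/(k·n₁).
So n₁ = (1 + 1/k)·((z_{α/2} + z_β)/d)² = 1.333 × (2.169/0.99)².
n₁ = 1.333 × 4.80 = 6.4.
Round up: n₁ = 7, giving n₂ = 3 × 7 = 21.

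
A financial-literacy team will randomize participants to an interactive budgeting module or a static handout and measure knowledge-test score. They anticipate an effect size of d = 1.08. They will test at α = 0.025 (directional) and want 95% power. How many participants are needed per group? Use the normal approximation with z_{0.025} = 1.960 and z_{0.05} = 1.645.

n = 23 per group

For two independent groups with equal n: n = 2·((z_{α} + z_β) / d)².
z_{α} + z_β = 1.960 + 1.645 = 3.605.
n = 2 × (3.605 / 1.08)² = 2 × 3.338² = 2 × 11.14 = 22.3.
Round up to the next whole participant.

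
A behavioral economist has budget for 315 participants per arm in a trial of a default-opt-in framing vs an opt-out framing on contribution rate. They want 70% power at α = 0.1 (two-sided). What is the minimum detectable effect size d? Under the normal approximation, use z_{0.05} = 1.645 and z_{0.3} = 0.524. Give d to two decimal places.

For two independent groups of n = 315 each: d_min = (z_{α/2} + z_β)·√(2/n).
z-sum = 1.645 + 0.524 = 2.169.
d_min = 2.169 × √(2/315) = 2.169 × 0.0797 = 0.173.

d_min ≈ 0.17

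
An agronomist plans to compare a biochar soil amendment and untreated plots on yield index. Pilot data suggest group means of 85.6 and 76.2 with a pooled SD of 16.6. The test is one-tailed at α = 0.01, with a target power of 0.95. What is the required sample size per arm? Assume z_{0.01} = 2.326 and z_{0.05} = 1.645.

Cohen's d = |M₁ − M₂| / SD_pooled = |85.6 − 76.2| / 16.6 = 9.4 / 16.6 = 0.566.
For two independent groups with equal n: n = 2·((z_{α} + z_β) / d)².
z_{α} + z_β = 2.326 + 1.645 = 3.971.
n = 2 × (3.971 / 0.566)² = 2 × 7.016² = 2 × 49.22 = 98.4.
Round up to the next whole participant.

n = 99 per group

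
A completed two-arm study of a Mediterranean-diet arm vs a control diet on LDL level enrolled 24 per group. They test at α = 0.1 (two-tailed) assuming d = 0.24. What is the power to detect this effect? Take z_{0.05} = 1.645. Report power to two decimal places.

power ≈ 0.21

For two equal groups, power = Φ(d·√(n/2) − z_{α/2}).
d·√(n/2) = 0.24 × √(24/2) = 0.24 × 3.464 = 0.831.
z_β = 0.831 − 1.645 = -0.814.
Power = Φ(-0.814) = 0.208.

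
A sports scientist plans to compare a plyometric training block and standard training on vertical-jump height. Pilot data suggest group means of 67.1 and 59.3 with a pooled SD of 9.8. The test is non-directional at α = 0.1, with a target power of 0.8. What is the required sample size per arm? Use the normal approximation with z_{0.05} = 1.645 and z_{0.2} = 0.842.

Cohen's d = |M₁ − M₂| / SD_pooled = |67.1 − 59.3| / 9.8 = 7.8 / 9.8 = 0.796.
For two independent groups with equal n: n = 2·((z_{α/2} + z_β) / d)².
z_{α/2} + z_β = 1.645 + 0.842 = 2.487.
n = 2 × (2.487 / 0.796)² = 2 × 3.124² = 2 × 9.76 = 19.5.
Round up to the next whole participant.

n = 20 per group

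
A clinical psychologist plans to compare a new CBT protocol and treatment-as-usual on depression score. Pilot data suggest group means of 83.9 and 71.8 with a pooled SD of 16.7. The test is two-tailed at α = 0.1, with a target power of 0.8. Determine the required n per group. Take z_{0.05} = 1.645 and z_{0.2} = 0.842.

Cohen's d = |M₁ − M₂| / SD_pooled = |83.9 − 71.8| / 16.7 = 12.1 / 16.7 = 0.725.
For two independent groups with equal n: n = 2·((z_{α/2} + z_β) / d)².
z_{α/2} + z_β = 1.645 + 0.842 = 2.487.
n = 2 × (2.487 / 0.725)² = 2 × 3.430² = 2 × 11.77 = 23.5.
Round up to the next whole participant.

n = 24 per group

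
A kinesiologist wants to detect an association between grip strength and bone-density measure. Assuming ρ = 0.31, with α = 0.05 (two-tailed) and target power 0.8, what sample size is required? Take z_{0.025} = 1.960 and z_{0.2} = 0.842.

n = 80

Fisher's z: C = ½·ln((1+r)/(1−r)) = ½·ln(1.8986) = 0.3205.
n = ((z_{α/2} + z_β)/C)² + 3.
(1.960 + 0.842) / 0.3205 = 2.802 / 0.3205 = 8.743.
n = 8.743² + 3 = 76.43 + 3 = 79.4.
Round up.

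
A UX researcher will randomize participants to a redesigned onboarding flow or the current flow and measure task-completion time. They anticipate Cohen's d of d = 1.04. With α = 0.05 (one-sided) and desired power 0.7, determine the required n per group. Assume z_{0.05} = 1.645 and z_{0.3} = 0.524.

For two independent groups with equal n: n = 2·((z_{α} + z_β) / d)².
z_{α} + z_β = 1.645 + 0.524 = 2.169.
n = 2 × (2.169 / 1.04)² = 2 × 2.086² = 2 × 4.35 = 8.7.
Round up to the next whole participant.

n = 9 per group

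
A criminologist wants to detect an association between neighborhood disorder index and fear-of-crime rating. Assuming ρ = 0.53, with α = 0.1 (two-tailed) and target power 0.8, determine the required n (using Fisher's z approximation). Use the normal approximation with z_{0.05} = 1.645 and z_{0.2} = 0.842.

Fisher's z: C = ½·ln((1+r)/(1−r)) = ½·ln(3.2553) = 0.5901.
n = ((z_{α/2} + z_β)/C)² + 3.
(1.645 + 0.842) / 0.5901 = 2.487 / 0.5901 = 4.215.
n = 4.215² + 3 = 17.76 + 3 = 20.8.
Round up.

n = 21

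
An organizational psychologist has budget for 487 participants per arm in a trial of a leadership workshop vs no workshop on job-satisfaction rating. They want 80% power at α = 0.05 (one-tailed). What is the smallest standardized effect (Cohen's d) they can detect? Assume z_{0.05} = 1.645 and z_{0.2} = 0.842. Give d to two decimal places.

d_min ≈ 0.16

For two independent groups of n = 487 each: d_min = (z_{α} + z_β)·√(2/n).
z-sum = 1.645 + 0.842 = 2.487.
d_min = 2.487 × √(2/487) = 2.487 × 0.0641 = 0.159.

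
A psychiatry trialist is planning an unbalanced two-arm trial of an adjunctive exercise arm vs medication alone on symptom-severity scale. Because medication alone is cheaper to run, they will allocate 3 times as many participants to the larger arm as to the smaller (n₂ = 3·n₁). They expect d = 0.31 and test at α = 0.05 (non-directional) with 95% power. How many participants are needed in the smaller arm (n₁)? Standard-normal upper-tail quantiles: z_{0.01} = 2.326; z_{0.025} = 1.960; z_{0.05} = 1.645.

n₁ = 181

With allocation ratio k = n₂/n₁ = 3, Var(x̄₁−x̄₂) = σ²(1/n₁ + 1/(k·n₁)) = σ²·(k+1)/(k·n₁).
So n₁ = (1 + 1/k)·((z_{α/2} + z_β)/d)² = 1.333 × (3.605/0.31)².
n₁ = 1.333 × 135.23 = 180.3.
Round up: n₁ = 181, giving n₂ = 3 × 181 = 543.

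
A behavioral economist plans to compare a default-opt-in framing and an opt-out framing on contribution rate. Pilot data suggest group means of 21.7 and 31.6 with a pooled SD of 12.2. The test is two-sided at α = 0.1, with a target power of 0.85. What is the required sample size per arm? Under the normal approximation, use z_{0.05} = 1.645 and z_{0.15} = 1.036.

Cohen's d = |M₁ − M₂| / SD_pooled = |21.7 − 31.6| / 12.2 = 9.9 / 12.2 = 0.811.
For two independent groups with equal n: n = 2·((z_{α/2} + z_β) / d)².
z_{α/2} + z_β = 1.645 + 1.036 = 2.681.
n = 2 × (2.681 / 0.811)² = 2 × 3.306² = 2 × 10.93 = 21.9.
Round up to the next whole participant.

n = 22 per group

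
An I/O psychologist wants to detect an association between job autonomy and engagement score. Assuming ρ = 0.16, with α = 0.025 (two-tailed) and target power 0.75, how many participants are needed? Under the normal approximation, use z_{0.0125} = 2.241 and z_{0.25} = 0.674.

Fisher's z: C = ½·ln((1+r)/(1−r)) = ½·ln(1.3810) = 0.1614.
n = ((z_{α/2} + z_β)/C)² + 3.
(2.241 + 0.674) / 0.1614 = 2.915 / 0.1614 = 18.061.
n = 18.061² + 3 = 326.19 + 3 = 329.2.
Round up.

n = 330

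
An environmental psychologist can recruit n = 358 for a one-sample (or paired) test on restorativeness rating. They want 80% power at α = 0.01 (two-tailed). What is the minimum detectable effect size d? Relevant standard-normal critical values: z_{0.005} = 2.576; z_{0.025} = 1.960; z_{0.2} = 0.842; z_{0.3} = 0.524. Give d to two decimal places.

For a single sample (or paired design) of n = 358: d_min = (z_{α/2} + z_β)/√n.
z-sum = 2.576 + 0.842 = 3.418.
d_min = 3.418 / √358 = 3.418 / 18.921 = 0.181.

d_min ≈ 0.18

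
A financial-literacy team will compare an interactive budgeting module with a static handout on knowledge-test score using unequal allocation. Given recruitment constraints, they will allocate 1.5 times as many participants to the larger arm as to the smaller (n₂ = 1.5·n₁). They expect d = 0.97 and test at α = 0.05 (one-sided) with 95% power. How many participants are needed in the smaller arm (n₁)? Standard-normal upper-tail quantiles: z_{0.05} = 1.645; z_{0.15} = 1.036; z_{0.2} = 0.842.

n₁ = 20

With allocation ratio k = n₂/n₁ = 1.5, Var(x̄₁−x̄₂) = σ²(1/n₁ + 1/(k·n₁)) = σ²·(k+1)/(k·n₁).
So n₁ = (1 + 1/k)·((z_{α} + z_β)/d)² = 1.667 × (3.290/0.97)².
n₁ = 1.667 × 11.50 = 19.2.
Round up: n₁ = 20, giving n₂ = 1.5 × 20 = 30.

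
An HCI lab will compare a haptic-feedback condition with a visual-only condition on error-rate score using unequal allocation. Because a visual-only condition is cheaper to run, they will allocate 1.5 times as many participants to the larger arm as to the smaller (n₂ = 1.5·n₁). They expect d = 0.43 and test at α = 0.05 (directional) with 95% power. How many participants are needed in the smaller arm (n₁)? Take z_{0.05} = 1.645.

n₁ = 98

With allocation ratio k = n₂/n₁ = 1.5, Var(x̄₁−x̄₂) = σ²(1/n₁ + 1/(k·n₁)) = σ²·(k+1)/(k·n₁).
So n₁ = (1 + 1/k)·((z_{α} + z_β)/d)² = 1.667 × (3.290/0.43)².
n₁ = 1.667 × 58.54 = 97.6.
Round up: n₁ = 98, giving n₂ = 1.5 × 98 = 147.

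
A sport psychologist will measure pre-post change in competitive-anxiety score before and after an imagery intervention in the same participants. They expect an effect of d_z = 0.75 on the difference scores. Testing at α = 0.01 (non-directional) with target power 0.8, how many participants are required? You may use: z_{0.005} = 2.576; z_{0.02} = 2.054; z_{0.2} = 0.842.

For a paired (one-sample on differences) test: n = ((z_{α/2} + z_β) / d)².
z_{α/2} + z_β = 2.576 + 0.842 = 3.418.
n = (3.418 / 0.75)² = 4.557² = 20.77.
Round up.

n = 21 pairs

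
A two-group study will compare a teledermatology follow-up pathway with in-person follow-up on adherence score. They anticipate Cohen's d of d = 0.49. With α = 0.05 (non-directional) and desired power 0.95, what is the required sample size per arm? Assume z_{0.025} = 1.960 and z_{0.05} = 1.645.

n = 109 per group

For two independent groups with equal n: n = 2·((z_{α/2} + z_β) / d)².
z_{α/2} + z_β = 1.960 + 1.645 = 3.605.
n = 2 × (3.605 / 0.49)² = 2 × 7.357² = 2 × 54.13 = 108.3.
Round up to the next whole participant.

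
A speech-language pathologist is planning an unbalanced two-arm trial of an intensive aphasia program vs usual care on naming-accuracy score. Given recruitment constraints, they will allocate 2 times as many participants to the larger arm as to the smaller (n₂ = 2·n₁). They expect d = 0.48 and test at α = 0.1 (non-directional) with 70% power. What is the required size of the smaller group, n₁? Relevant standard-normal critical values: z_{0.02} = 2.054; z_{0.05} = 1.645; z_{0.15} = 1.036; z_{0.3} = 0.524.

With allocation ratio k = n₂/n₁ = 2, Var(x̄₁−x̄₂) = σ²(1/n₁ + 1/(k·n₁)) = σ²·(k+1)/(k·n₁).
So n₁ = (1 + 1/k)·((z_{α/2} + z_β)/d)² = 1.500 × (2.169/0.48)².
n₁ = 1.500 × 20.42 = 30.6.
Round up: n₁ = 31, giving n₂ = 2 × 31 = 62.

n₁ = 31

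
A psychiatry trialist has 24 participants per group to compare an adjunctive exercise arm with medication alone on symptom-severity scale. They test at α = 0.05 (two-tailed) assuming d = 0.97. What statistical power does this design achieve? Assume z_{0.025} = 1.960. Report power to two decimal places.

power ≈ 0.92

For two equal groups, power = Φ(d·√(n/2) − z_{α/2}).
d·√(n/2) = 0.97 × √(24/2) = 0.97 × 3.464 = 3.360.
z_β = 3.360 − 1.960 = 1.400.
Power = Φ(1.400) = 0.919.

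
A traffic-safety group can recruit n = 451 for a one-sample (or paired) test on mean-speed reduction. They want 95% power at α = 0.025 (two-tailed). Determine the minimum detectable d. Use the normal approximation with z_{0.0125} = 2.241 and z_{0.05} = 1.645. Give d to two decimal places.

d_min ≈ 0.18

For a single sample (or paired design) of n = 451: d_min = (z_{α/2} + z_β)/√n.
z-sum = 2.241 + 1.645 = 3.886.
d_min = 3.886 / √451 = 3.886 / 21.237 = 0.183.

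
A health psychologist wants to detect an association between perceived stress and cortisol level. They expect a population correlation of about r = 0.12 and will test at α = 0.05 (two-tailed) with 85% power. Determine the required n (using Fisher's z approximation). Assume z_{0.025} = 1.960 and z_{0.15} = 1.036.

Fisher's z: C = ½·ln((1+r)/(1−r)) = ½·ln(1.2727) = 0.1206.
n = ((z_{α/2} + z_β)/C)² + 3.
(1.960 + 1.036) / 0.1206 = 2.996 / 0.1206 = 24.842.
n = 24.842² + 3 = 617.15 + 3 = 620.1.
Round up.

n = 621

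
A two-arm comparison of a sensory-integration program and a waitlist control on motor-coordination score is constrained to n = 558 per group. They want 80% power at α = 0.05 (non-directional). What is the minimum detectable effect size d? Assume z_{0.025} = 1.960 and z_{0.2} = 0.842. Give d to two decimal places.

For two independent groups of n = 558 each: d_min = (z_{α/2} + z_β)·√(2/n).
z-sum = 1.960 + 0.842 = 2.802.
d_min = 2.802 × √(2/558) = 2.802 × 0.0599 = 0.168.

d_min ≈ 0.17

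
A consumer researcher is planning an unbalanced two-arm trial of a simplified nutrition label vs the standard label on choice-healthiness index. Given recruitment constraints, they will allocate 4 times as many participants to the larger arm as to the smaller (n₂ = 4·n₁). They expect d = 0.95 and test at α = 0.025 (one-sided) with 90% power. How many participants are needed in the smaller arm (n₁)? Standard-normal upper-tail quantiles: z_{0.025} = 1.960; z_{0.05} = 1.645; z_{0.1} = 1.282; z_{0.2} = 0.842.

With allocation ratio k = n₂/n₁ = 4, Var(x̄₁−x̄₂) = σ²(1/n₁ + 1/(k·n₁)) = σ²·(k+1)/(k·n₁).
So n₁ = (1 + 1/k)·((z_{α} + z_β)/d)² = 1.250 × (3.242/0.95)².
n₁ = 1.250 × 11.65 = 14.6.
Round up: n₁ = 15, giving n₂ = 4 × 15 = 60.

n₁ = 15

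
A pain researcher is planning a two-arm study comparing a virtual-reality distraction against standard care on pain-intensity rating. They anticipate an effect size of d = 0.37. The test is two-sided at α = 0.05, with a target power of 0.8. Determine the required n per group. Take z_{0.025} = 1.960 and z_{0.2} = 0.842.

n = 115 per group

For two independent groups with equal n: n = 2·((z_{α/2} + z_β) / d)².
z_{α/2} + z_β = 1.960 + 0.842 = 2.802.
n = 2 × (2.802 / 0.37)² = 2 × 7.573² = 2 × 57.35 = 114.7.
Round up to the next whole participant.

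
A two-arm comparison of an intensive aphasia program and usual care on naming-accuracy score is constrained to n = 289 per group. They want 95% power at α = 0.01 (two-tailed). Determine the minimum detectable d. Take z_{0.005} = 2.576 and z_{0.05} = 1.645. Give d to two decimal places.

For two independent groups of n = 289 each: d_min = (z_{α/2} + z_β)·√(2/n).
z-sum = 2.576 + 1.645 = 4.221.
d_min = 4.221 × √(2/289) = 4.221 × 0.0832 = 0.351.

d_min ≈ 0.35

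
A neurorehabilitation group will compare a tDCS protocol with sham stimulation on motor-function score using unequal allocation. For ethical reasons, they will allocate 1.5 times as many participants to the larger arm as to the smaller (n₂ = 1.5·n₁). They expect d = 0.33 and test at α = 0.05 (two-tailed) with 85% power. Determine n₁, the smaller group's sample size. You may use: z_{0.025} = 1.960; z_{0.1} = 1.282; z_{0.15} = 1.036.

n₁ = 138

With allocation ratio k = n₂/n₁ = 1.5, Var(x̄₁−x̄₂) = σ²(1/n₁ + 1/(k·n₁)) = σ²·(k+1)/(k·n₁).
So n₁ = (1 + 1/k)·((z_{α/2} + z_β)/d)² = 1.667 × (2.996/0.33)².
n₁ = 1.667 × 82.42 = 137.4.
Round up: n₁ = 138, giving n₂ = 1.5 × 138 = 207.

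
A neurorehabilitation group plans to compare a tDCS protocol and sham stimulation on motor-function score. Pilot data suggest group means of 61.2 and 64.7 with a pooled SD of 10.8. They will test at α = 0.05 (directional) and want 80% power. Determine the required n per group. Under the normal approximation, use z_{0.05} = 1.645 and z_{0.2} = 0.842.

n = 118 per group

Cohen's d = |M₁ − M₂| / SD_pooled = |61.2 − 64.7| / 10.8 = 3.5 / 10.8 = 0.324.
For two independent groups with equal n: n = 2·((z_{α} + z_β) / d)².
z_{α} + z_β = 1.645 + 0.842 = 2.487.
n = 2 × (2.487 / 0.324)² = 2 × 7.676² = 2 × 58.92 = 117.8.
Round up to the next whole participant.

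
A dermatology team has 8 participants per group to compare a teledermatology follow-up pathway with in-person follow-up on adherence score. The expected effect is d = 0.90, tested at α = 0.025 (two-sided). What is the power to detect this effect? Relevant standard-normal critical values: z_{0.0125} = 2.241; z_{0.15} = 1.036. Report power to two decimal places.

power ≈ 0.33

For two equal groups, power = Φ(d·√(n/2) − z_{α/2}).
d·√(n/2) = 0.90 × √(8/2) = 0.90 × 2.000 = 1.800.
z_β = 1.800 − 2.241 = -0.441.
Power = Φ(-0.441) = 0.330.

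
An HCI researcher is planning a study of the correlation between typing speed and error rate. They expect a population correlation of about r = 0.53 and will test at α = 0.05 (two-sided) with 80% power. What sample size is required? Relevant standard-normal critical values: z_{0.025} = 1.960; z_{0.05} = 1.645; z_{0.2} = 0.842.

Fisher's z: C = ½·ln((1+r)/(1−r)) = ½·ln(3.2553) = 0.5901.
n = ((z_{α/2} + z_β)/C)² + 3.
(1.960 + 0.842) / 0.5901 = 2.802 / 0.5901 = 4.748.
n = 4.748² + 3 = 22.55 + 3 = 25.5.
Round up.

n = 26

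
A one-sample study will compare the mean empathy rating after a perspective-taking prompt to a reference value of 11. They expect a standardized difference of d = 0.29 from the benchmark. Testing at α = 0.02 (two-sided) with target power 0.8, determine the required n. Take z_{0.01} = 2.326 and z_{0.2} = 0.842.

n = 120

For a one-sample test: n = ((z_{α/2} + z_β) / d)².
z_{α/2} + z_β = 2.326 + 0.842 = 3.168.
n = (3.168 / 0.29)² = 10.924² = 119.34.
Round up.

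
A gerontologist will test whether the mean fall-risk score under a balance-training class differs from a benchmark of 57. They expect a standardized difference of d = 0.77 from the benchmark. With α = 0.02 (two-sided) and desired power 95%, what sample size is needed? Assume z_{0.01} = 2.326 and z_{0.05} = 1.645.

n = 27

For a one-sample test: n = ((z_{α/2} + z_β) / d)².
z_{α/2} + z_β = 2.326 + 1.645 = 3.971.
n = (3.971 / 0.77)² = 5.157² = 26.60.
Round up.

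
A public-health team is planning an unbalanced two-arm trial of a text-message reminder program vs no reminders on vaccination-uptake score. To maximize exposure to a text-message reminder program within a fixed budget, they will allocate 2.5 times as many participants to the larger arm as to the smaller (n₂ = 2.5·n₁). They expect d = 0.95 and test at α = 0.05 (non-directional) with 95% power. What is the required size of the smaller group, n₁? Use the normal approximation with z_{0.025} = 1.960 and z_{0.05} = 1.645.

n₁ = 21

With allocation ratio k = n₂/n₁ = 2.5, Var(x̄₁−x̄₂) = σ²(1/n₁ + 1/(k·n₁)) = σ²·(k+1)/(k·n₁).
So n₁ = (1 + 1/k)·((z_{α/2} + z_β)/d)² = 1.400 × (3.605/0.95)².
n₁ = 1.400 × 14.40 = 20.2.
Round up: n₁ = 21, giving n₂ = ⌈2.5 × 21⌉ = ⌈52.5⌉ = 53.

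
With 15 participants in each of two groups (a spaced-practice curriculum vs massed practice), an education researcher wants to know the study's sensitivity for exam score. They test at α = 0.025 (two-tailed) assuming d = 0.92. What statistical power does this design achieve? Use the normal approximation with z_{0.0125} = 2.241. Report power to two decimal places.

For two equal groups, power = Φ(d·√(n/2) − z_{α/2}).
d·√(n/2) = 0.92 × √(15/2) = 0.92 × 2.739 = 2.520.
z_β = 2.520 − 2.241 = 0.279.
Power = Φ(0.279) = 0.610.

power ≈ 0.61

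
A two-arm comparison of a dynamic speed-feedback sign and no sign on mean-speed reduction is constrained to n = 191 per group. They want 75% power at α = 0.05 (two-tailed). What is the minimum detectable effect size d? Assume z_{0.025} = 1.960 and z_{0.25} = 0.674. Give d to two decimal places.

d_min ≈ 0.27

For two independent groups of n = 191 each: d_min = (z_{α/2} + z_β)·√(2/n).
z-sum = 1.960 + 0.674 = 2.634.
d_min = 2.634 × √(2/191) = 2.634 × 0.1023 = 0.270.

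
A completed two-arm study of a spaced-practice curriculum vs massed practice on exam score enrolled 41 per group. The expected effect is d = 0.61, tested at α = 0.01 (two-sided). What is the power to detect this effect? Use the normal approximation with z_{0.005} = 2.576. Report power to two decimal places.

For two equal groups, power = Φ(d·√(n/2) − z_{α/2}).
d·√(n/2) = 0.61 × √(41/2) = 0.61 × 4.528 = 2.762.
z_β = 2.762 − 2.576 = 0.186.
Power = Φ(0.186) = 0.574.

power ≈ 0.57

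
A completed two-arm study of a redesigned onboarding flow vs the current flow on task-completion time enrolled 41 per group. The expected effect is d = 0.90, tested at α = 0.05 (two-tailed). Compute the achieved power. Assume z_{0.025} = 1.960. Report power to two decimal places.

For two equal groups, power = Φ(d·√(n/2) − z_{α/2}).
d·√(n/2) = 0.90 × √(41/2) = 0.90 × 4.528 = 4.075.
z_β = 4.075 − 1.960 = 2.115.
Power = Φ(2.115) = 0.983.

power ≈ 0.98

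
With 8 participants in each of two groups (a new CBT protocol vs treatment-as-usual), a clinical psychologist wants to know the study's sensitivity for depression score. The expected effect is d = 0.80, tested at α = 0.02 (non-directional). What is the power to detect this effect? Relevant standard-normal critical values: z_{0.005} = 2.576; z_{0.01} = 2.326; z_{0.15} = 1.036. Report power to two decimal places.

For two equal groups, power = Φ(d·√(n/2) − z_{α/2}).
d·√(n/2) = 0.80 × √(8/2) = 0.80 × 2.000 = 1.600.
z_β = 1.600 − 2.326 = -0.726.
Power = Φ(-0.726) = 0.234.

power ≈ 0.23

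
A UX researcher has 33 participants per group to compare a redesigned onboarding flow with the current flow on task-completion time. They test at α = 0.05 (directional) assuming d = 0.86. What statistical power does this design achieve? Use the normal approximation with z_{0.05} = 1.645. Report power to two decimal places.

For two equal groups, power = Φ(d·√(n/2) − z_{α}).
d·√(n/2) = 0.86 × √(33/2) = 0.86 × 4.062 = 3.493.
z_β = 3.493 − 1.645 = 1.848.
Power = Φ(1.848) = 0.968.

power ≈ 0.97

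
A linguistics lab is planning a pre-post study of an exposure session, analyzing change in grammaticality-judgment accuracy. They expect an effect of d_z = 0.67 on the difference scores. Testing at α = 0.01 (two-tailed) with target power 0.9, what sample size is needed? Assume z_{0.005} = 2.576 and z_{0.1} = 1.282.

n = 34 pairs

For a paired (one-sample on differences) test: n = ((z_{α/2} + z_β) / d)².
z_{α/2} + z_β = 2.576 + 1.282 = 3.858.
n = (3.858 / 0.67)² = 5.758² = 33.16.
Round up.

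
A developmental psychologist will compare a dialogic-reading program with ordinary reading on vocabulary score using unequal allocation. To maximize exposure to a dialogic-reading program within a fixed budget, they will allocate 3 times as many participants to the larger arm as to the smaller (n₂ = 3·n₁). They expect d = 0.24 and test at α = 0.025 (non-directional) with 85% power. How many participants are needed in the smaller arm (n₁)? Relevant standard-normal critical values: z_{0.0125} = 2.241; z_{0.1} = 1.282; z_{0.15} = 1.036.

n₁ = 249

With allocation ratio k = n₂/n₁ = 3, Var(x̄₁−x̄₂) = σ²(1/n₁ + 1/(k·n₁)) = σ²·(k+1)/(k·n₁).
So n₁ = (1 + 1/k)·((z_{α/2} + z_β)/d)² = 1.333 × (3.277/0.24)².
n₁ = 1.333 × 186.44 = 248.6.
Round up: n₁ = 249, giving n₂ = 3 × 249 = 747.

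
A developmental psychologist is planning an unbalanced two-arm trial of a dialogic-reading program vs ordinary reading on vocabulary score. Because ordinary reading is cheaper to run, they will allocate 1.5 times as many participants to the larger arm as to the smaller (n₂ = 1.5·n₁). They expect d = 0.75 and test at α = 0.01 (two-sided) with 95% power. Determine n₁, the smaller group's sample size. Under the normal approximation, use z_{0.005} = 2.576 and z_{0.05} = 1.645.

n₁ = 53

With allocation ratio k = n₂/n₁ = 1.5, Var(x̄₁−x̄₂) = σ²(1/n₁ + 1/(k·n₁)) = σ²·(k+1)/(k·n₁).
So n₁ = (1 + 1/k)·((z_{α/2} + z_β)/d)² = 1.667 × (4.221/0.75)².
n₁ = 1.667 × 31.67 = 52.8.
Round up: n₁ = 53, giving n₂ = ⌈1.5 × 53⌉ = ⌈79.5⌉ = 80.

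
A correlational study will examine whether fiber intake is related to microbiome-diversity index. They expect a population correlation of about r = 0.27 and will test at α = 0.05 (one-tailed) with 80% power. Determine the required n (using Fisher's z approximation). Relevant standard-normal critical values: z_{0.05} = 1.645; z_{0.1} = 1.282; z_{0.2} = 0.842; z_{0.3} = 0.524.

Fisher's z: C = ½·ln((1+r)/(1−r)) = ½·ln(1.7397) = 0.2769.
n = ((z_{α} + z_β)/C)² + 3.
(1.645 + 0.842) / 0.2769 = 2.487 / 0.2769 = 8.982.
n = 8.982² + 3 = 80.67 + 3 = 83.7.
Round up.

n = 84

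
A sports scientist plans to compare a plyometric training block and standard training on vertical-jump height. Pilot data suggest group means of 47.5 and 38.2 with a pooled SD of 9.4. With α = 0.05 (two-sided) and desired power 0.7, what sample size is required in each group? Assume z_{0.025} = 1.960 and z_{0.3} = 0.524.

n = 13 per group

Cohen's d = |M₁ − M₂| / SD_pooled = |47.5 − 38.2| / 9.4 = 9.3 / 9.4 = 0.989.
For two independent groups with equal n: n = 2·((z_{α/2} + z_β) / d)².
z_{α/2} + z_β = 1.960 + 0.524 = 2.484.
n = 2 × (2.484 / 0.989)² = 2 × 2.512² = 2 × 6.31 = 12.6.
Round up to the next whole participant.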